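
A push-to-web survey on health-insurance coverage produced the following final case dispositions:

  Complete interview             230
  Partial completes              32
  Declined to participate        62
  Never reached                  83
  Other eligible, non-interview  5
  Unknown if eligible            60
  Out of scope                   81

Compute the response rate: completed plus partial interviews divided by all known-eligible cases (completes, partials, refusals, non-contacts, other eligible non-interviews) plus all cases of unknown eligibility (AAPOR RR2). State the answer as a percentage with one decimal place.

Top: 230 + 32 = 262
Denom: 230 + 32 + 62 + 83 + 5 + 60 = 472
RR2 = 262 / 472 = 0.5551

55.5%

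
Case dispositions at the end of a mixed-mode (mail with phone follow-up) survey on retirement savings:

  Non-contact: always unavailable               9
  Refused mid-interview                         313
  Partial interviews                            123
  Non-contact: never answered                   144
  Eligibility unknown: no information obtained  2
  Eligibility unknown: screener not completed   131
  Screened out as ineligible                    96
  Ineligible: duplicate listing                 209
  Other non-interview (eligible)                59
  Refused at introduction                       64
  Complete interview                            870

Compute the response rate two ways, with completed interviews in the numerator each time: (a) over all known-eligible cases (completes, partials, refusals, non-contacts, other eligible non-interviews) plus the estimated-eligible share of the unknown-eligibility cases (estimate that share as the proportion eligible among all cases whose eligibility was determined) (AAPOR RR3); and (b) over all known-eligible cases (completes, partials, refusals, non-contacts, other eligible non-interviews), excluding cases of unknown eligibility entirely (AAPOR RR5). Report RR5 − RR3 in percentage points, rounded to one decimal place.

Refusals = 64 + 313 = 377
Never reached = 144 + 9 = 153
Eligibility not determined = 131 + 2 = 133
Out of scope = 96 + 209 = 305
Numerator: 870
Known eligible: 870 + 123 + 377 + 153 + 59 = 1582
e = 1582 / (1582 + 305) = 1582 / 1887 = 0.8384
Eligible share of unknowns: 0.8384 × 133 = 111.51
Denominator: 1582 + 111.51 = 1693.51
RR3 = 870 / 1693.51 = 0.5137
Denominator: 870 + 123 + 377 + 153 + 59 = 1582
RR5 = 870 / 1582 = 0.5499
Difference = 54.99 − 51.37 = 3.62 percentage points

3.6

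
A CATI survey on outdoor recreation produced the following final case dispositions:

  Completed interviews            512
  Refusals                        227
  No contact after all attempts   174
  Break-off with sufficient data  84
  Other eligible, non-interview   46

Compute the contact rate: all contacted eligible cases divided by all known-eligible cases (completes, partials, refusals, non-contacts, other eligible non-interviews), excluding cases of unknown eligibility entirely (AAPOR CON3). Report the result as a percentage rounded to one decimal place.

83.3%

Top = 512 + 84 + 227 + 46 = 869
Denominator = 512 + 84 + 227 + 174 + 46 = 1043
CON3 = 869 / 1043 = 0.8332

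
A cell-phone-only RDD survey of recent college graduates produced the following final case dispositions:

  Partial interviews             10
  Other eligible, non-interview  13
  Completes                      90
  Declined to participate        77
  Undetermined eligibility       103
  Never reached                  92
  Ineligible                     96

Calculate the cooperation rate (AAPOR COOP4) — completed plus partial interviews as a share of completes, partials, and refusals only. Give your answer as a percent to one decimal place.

Num → 90 + 10 = 100
Base → 90 + 10 + 77 = 177
COOP4 = 100 / 177 = 0.5650

56.5%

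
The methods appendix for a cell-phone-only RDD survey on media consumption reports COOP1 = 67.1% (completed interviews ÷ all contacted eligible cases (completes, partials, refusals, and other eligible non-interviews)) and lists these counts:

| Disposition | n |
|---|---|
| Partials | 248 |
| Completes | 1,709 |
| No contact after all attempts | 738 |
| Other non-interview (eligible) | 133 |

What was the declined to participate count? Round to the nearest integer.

457

COOP1 = 1709 / D = 0.671
D = 1709 / 0.671 = 2546.9
Remaining denominator categories sum to 2090
declined to participate = 2546.9 − 2090 ≈ 457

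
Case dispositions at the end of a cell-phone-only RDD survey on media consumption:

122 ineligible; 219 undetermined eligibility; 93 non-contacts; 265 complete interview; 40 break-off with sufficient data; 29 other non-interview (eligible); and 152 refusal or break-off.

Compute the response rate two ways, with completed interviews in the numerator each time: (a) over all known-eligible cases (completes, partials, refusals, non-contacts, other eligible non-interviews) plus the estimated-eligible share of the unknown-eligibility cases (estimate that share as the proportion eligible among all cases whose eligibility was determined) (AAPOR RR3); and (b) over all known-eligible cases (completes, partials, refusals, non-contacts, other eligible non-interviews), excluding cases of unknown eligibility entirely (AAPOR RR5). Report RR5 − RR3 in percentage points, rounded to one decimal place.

10.9

Numerator → 265
Determined eligible → 265 + 40 + 152 + 93 + 29 = 579
e = 579 / (579 + 122) = 579 / 701 = 0.8260
Eligible share of unknowns → 0.8260 × 219 = 180.89
Base → 579 + 180.89 = 759.89
RR3 = 265 / 759.89 = 0.3487
Base → 265 + 40 + 152 + 93 + 29 = 579
RR5 = 265 / 579 = 0.4577
Difference = 45.77 − 34.87 = 10.90 percentage points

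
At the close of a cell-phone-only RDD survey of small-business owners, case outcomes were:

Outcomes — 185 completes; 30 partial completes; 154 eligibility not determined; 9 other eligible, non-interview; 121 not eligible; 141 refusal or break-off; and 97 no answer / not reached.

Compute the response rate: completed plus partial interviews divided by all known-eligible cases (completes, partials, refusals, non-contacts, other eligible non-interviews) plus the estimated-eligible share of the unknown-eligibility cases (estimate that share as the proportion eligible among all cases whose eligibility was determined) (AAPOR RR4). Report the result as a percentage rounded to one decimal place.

36.8%

Top → 185 + 30 = 215
Determined eligible → 185 + 30 + 141 + 97 + 9 = 462
e = 462 / (462 + 121) = 462 / 583 = 0.7925
e × U → 0.7925 × 154 = 122.05
Denominator → 462 + 122.05 = 584.05
RR4 = 215 / 584.05 = 0.3681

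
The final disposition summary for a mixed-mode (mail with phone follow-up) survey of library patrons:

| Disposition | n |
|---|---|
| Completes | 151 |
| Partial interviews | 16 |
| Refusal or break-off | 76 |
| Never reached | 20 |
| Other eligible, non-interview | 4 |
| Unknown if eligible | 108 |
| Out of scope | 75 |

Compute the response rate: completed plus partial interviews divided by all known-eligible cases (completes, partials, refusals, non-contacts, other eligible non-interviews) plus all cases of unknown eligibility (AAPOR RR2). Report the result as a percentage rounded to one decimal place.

Num: 151 + 16 = 167
Denom: 151 + 16 + 76 + 20 + 4 + 108 = 375
RR2 = 167 / 375 = 0.4453

44.5%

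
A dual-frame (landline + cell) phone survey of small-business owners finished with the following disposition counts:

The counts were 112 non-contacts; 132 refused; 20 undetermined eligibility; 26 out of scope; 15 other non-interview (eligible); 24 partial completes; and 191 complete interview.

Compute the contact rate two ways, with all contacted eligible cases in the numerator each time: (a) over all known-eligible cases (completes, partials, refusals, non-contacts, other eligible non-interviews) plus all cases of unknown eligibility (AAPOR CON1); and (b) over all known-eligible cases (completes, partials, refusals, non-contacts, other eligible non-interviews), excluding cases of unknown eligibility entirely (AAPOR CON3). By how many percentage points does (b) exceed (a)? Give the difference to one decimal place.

3.1

Num: 191 + 24 + 132 + 15 = 362
Denominator: 191 + 24 + 132 + 112 + 15 + 20 = 494
CON1 = 362 / 494 = 0.7328
Denominator: 191 + 24 + 132 + 112 + 15 = 474
CON3 = 362 / 474 = 0.7637
Difference = 76.37 − 73.28 = 3.09 percentage points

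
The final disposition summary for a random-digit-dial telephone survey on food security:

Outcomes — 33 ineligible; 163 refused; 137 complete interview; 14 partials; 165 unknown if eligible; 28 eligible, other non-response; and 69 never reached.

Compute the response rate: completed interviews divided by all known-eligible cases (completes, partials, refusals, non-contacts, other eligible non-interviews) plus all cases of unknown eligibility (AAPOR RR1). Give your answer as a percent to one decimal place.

Num: 137
Denominator: 137 + 14 + 163 + 69 + 28 + 165 = 576
RR1 = 137 / 576 = 0.2378

23.8%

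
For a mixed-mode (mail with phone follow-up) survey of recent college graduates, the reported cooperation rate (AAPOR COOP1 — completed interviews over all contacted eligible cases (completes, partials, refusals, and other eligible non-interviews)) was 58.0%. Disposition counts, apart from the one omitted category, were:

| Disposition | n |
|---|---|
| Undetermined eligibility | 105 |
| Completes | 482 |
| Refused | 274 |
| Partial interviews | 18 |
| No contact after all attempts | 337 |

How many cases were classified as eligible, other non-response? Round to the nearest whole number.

57

COOP1 = 482 / D = 0.580
D = 482 / 0.580 = 831.0
Rest of base = 774
eligible, other non-response = 831.0 − 774 ≈ 57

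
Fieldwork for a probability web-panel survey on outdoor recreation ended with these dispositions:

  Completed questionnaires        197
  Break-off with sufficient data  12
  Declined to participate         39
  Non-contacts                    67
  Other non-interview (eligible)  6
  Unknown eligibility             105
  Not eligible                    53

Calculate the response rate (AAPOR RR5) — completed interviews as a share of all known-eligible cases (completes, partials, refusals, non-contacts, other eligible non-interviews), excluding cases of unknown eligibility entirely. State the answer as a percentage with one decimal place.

Numerator: 197
Denom: 197 + 12 + 39 + 67 + 6 = 321
RR5 = 197 / 321 = 0.6137

61.4%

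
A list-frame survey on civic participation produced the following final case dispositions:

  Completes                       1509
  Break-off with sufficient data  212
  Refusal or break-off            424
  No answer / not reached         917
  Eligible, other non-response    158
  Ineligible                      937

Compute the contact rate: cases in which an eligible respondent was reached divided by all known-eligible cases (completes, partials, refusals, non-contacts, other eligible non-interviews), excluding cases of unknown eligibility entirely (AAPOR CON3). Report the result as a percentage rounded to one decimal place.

Top: 1509 + 212 + 424 + 158 = 2303
Denom: 1509 + 212 + 424 + 917 + 158 = 3220
CON3 = 2303 / 3220 = 0.7152

71.5%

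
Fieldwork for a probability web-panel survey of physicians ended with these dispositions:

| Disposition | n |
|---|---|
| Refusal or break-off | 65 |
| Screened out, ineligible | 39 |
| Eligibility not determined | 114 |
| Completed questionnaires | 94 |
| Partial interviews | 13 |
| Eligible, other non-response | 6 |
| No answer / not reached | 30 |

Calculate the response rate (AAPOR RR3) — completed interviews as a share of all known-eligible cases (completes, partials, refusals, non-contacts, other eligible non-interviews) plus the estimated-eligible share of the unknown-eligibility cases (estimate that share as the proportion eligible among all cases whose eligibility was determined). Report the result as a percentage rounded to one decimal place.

30.9%

Top = 94
Eligible (known) = 94 + 13 + 65 + 30 + 6 = 208
e = 208 / (208 + 39) = 208 / 247 = 0.8421
Estimated eligible among unknowns = 0.8421 × 114 = 96.00
Denom = 208 + 96.00 = 304.00
RR3 = 94 / 304.00 = 0.3092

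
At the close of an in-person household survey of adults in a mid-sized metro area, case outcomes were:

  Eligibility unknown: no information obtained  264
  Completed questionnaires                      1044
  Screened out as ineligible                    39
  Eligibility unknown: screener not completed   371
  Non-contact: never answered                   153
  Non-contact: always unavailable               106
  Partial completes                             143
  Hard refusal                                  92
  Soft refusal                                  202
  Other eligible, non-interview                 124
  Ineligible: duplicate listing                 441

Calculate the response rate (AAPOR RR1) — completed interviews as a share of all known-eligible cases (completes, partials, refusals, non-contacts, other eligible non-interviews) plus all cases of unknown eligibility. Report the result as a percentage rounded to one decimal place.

41.8%

Declined to participate = 92 + 202 = 294
No contact after all attempts = 153 + 106 = 259
Undetermined eligibility = 371 + 264 = 635
Screened out, ineligible = 39 + 441 = 480
Top = 1044
Denom = 1044 + 143 + 294 + 259 + 124 + 635 = 2499
RR1 = 1044 / 2499 = 0.4178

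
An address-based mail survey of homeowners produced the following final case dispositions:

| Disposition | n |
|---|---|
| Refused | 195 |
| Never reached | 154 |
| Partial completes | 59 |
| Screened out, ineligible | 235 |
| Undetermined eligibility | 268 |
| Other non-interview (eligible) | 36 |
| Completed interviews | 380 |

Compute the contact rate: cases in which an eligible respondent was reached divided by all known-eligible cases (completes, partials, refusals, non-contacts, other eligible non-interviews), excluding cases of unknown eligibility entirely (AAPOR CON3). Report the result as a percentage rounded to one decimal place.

81.3%

Num: 380 + 59 + 195 + 36 = 670
Denominator: 380 + 59 + 195 + 154 + 36 = 824
CON3 = 670 / 824 = 0.8131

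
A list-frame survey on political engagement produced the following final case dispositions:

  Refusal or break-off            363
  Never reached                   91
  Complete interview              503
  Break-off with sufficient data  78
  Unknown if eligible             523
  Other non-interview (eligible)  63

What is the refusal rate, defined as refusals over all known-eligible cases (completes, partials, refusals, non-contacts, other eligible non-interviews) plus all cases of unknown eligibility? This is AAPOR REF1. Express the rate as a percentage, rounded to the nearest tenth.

22.4%

Num: 363
Denom: 503 + 78 + 363 + 91 + 63 + 523 = 1621
REF1 = 363 / 1621 = 0.2239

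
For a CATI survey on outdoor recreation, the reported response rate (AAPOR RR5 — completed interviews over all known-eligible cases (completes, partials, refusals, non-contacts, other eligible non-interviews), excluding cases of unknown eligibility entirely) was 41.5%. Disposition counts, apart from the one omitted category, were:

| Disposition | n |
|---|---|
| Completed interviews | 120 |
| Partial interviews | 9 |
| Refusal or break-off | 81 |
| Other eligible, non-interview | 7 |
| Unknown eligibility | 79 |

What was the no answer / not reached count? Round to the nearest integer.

72

RR5 = 120 / D = 0.415
D = 120 / 0.415 = 289.2
Remaining denominator categories sum to 217
no answer / not reached = 289.2 − 217 ≈ 72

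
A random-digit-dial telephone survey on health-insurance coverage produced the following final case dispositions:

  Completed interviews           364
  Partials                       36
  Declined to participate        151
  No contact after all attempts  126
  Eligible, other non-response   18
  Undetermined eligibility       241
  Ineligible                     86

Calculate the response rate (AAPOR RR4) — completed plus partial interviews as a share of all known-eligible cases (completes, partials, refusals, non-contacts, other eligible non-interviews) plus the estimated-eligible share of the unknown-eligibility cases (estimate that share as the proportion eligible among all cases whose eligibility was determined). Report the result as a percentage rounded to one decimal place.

44.0%

Numerator: 364 + 36 = 400
Determined eligible: 364 + 36 + 151 + 126 + 18 = 695
e = 695 / (695 + 86) = 695 / 781 = 0.8899
Eligible share of unknowns: 0.8899 × 241 = 214.47
Denominator: 695 + 214.47 = 909.47
RR4 = 400 / 909.47 = 0.4398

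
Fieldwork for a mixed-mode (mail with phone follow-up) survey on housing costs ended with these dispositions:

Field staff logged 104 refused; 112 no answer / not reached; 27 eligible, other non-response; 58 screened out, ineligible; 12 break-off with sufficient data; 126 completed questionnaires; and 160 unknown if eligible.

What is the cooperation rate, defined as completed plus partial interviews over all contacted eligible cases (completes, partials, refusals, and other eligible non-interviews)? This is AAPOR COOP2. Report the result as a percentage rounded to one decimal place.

Numerator = 126 + 12 = 138
Denom = 126 + 12 + 104 + 27 = 269
COOP2 = 138 / 269 = 0.5130

51.3%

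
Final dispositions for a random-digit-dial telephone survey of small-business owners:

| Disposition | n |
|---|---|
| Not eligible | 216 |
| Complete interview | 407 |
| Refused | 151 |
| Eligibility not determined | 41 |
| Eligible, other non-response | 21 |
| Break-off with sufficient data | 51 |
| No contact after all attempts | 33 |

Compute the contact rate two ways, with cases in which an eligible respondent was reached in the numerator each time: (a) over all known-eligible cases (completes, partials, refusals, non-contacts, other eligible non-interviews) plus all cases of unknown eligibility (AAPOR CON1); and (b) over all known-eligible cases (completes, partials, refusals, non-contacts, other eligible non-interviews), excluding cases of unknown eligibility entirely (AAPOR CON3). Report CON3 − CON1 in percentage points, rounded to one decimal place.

5.5

Numerator: 407 + 51 + 151 + 21 = 630
Denominator: 407 + 51 + 151 + 33 + 21 + 41 = 704
CON1 = 630 / 704 = 0.8949
Denominator: 407 + 51 + 151 + 33 + 21 = 663
CON3 = 630 / 663 = 0.9502
Difference = 95.02 − 89.49 = 5.53 percentage points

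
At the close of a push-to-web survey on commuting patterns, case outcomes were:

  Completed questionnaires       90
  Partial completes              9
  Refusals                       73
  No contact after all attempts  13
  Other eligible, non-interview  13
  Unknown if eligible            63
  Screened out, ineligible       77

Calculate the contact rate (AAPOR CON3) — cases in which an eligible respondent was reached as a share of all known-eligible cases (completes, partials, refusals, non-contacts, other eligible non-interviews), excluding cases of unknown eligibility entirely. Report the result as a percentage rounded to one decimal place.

Top → 90 + 9 + 73 + 13 = 185
Denom → 90 + 9 + 73 + 13 + 13 = 198
CON3 = 185 / 198 = 0.9343

93.4%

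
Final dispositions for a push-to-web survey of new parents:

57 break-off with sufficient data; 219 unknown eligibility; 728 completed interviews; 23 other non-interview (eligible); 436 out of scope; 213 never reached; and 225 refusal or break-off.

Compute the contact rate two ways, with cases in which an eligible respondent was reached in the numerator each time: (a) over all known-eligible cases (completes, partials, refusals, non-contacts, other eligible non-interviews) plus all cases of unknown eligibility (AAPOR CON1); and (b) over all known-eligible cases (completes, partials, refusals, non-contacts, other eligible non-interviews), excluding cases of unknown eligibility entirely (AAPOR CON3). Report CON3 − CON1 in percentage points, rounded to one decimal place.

12.4

Top → 728 + 57 + 225 + 23 = 1033
Denominator → 728 + 57 + 225 + 213 + 23 + 219 = 1465
CON1 = 1033 / 1465 = 0.7051
Denominator → 728 + 57 + 225 + 213 + 23 = 1246
CON3 = 1033 / 1246 = 0.8291
Difference = 82.91 − 70.51 = 12.40 percentage points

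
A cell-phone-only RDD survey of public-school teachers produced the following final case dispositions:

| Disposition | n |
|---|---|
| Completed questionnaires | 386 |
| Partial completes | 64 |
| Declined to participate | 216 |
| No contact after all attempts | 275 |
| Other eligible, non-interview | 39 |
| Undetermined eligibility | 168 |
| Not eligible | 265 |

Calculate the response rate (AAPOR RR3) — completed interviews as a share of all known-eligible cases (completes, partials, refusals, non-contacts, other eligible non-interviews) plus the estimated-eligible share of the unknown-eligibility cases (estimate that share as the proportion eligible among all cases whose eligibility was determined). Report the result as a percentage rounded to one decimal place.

34.7%

Num: 386
Known eligible: 386 + 64 + 216 + 275 + 39 = 980
e = 980 / (980 + 265) = 980 / 1245 = 0.7871
Estimated eligible among unknowns: 0.7871 × 168 = 132.23
Base: 980 + 132.23 = 1112.23
RR3 = 386 / 1112.23 = 0.3471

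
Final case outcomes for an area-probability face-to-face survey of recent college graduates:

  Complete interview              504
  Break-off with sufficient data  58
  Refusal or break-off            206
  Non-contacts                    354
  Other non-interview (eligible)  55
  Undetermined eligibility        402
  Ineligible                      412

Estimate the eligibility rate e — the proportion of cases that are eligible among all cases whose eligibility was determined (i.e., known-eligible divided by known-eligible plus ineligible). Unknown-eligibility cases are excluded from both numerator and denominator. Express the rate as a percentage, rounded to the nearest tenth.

74.1%

Known eligible = 504 + 58 + 206 + 354 + 55 = 1177
e = 1177 / (1177 + 412) = 1177 / 1589 = 0.7407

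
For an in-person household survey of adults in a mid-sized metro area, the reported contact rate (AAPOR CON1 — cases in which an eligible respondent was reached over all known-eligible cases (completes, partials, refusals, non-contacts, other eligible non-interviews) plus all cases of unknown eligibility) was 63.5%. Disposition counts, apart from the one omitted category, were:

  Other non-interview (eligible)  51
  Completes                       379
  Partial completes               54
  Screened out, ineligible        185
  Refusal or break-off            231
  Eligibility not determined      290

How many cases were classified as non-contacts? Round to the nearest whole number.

121

Num = 379 + 54 + 231 + 51 = 715
CON1 = 715 / D = 0.635
D = 715 / 0.635 = 1126.0
Other denominator terms total 1005
non-contacts = 1126.0 − 1005 ≈ 121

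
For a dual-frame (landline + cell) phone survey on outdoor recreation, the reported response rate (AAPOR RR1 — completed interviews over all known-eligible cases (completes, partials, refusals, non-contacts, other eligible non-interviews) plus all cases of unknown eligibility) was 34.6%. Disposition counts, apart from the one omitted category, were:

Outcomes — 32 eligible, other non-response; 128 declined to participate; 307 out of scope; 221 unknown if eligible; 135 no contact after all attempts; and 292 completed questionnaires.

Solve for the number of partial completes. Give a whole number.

36

RR1 = 292 / D = 0.346
D = 292 / 0.346 = 843.9
Remaining denominator categories sum to 808
partial completes = 843.9 − 808 ≈ 36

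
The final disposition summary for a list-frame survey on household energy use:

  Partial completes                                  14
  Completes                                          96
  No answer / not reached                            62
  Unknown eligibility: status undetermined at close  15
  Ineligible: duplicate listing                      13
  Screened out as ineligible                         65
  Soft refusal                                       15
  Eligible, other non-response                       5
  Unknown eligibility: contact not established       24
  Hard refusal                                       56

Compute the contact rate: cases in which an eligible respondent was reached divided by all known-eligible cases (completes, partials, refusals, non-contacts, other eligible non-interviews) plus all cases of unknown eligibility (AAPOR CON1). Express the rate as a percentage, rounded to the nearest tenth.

64.8%

Refusal or break-off = 56 + 15 = 71
Eligibility not determined = 24 + 15 = 39
Not eligible = 65 + 13 = 78
Top: 96 + 14 + 71 + 5 = 186
Denominator: 96 + 14 + 71 + 62 + 5 + 39 = 287
CON1 = 186 / 287 = 0.6481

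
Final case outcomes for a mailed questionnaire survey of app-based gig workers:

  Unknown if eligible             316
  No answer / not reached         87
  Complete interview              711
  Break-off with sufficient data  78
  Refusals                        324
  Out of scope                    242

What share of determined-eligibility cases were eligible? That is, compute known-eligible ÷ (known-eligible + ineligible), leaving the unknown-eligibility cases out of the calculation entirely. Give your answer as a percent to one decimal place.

83.2%

Eligible (known) → 711 + 78 + 324 + 87 = 1200
e = 1200 / (1200 + 242) = 1200 / 1442 = 0.8322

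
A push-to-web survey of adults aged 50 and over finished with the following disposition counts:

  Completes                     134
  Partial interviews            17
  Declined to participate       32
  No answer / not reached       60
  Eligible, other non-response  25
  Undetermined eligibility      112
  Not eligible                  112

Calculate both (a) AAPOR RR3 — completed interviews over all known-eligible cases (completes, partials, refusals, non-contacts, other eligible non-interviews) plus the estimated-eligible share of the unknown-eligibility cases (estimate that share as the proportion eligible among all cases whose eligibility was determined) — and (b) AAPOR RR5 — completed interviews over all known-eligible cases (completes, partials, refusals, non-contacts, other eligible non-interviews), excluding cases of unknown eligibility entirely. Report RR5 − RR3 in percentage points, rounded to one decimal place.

Top → 134
Determined eligible → 134 + 17 + 32 + 60 + 25 = 268
e = 268 / (268 + 112) = 268 / 380 = 0.7053
Estimated eligible among unknowns → 0.7053 × 112 = 78.99
Denom → 268 + 78.99 = 346.99
RR3 = 134 / 346.99 = 0.3862
Denom → 134 + 17 + 32 + 60 + 25 = 268
RR5 = 134 / 268 = 0.5000
Difference = 50.00 − 38.62 = 11.38 percentage points

11.4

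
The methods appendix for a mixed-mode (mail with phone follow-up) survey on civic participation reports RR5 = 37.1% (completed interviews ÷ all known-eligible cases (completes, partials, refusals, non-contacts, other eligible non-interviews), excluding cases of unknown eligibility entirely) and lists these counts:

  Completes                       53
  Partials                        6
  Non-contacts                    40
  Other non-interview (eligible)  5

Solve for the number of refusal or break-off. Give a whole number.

RR5 = 53 / D = 0.371
D = 53 / 0.371 = 142.9
Remaining denominator categories sum to 104
refusal or break-off = 142.9 − 104 ≈ 39

39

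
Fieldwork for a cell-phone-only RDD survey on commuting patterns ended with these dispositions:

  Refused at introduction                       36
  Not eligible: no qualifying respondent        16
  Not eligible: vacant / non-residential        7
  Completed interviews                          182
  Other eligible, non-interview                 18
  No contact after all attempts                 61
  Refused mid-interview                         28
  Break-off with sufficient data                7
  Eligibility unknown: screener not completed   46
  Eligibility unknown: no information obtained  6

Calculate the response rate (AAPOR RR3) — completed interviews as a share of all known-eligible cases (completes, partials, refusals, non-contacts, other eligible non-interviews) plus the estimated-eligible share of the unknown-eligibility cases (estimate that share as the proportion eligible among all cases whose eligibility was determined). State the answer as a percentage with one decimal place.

Declined to participate = 36 + 28 = 64
Eligibility not determined = 46 + 6 = 52
Not eligible = 16 + 7 = 23
Num: 182
Eligible (known): 182 + 7 + 64 + 61 + 18 = 332
e = 332 / (332 + 23) = 332 / 355 = 0.9352
e × U: 0.9352 × 52 = 48.63
Denom: 332 + 48.63 = 380.63
RR3 = 182 / 380.63 = 0.4782

47.8%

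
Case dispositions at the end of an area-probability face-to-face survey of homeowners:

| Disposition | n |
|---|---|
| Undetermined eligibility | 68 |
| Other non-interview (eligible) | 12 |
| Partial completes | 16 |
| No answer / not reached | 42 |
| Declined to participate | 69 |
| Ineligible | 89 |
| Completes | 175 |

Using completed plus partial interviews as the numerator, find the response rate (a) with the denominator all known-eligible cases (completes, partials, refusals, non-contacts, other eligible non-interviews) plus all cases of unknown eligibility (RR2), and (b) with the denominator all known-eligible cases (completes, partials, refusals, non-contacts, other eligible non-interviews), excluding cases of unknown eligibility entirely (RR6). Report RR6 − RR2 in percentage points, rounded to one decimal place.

Numerator → 175 + 16 = 191
Denom → 175 + 16 + 69 + 42 + 12 + 68 = 382
RR2 = 191 / 382 = 0.5000
Denom → 175 + 16 + 69 + 42 + 12 = 314
RR6 = 191 / 314 = 0.6083
Difference = 60.83 − 50.00 = 10.83 percentage points

10.8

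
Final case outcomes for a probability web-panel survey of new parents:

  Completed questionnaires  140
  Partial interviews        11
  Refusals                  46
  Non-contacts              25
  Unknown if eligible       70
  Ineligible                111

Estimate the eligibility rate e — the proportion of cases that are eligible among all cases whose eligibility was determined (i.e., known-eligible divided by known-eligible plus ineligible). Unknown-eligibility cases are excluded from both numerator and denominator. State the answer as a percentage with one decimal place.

66.7%

Known eligible: 140 + 11 + 46 + 25 = 222
e = 222 / (222 + 111) = 222 / 333 = 0.6667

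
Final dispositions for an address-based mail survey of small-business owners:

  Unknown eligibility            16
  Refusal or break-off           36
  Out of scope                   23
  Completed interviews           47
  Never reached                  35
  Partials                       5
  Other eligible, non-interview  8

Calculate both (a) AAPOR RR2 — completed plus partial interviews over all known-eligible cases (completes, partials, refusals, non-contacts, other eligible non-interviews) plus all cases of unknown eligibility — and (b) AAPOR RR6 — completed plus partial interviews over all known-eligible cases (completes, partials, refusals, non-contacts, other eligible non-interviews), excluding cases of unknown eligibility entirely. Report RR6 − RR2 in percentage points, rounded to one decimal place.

4.3

Top = 47 + 5 = 52
Denom = 47 + 5 + 36 + 35 + 8 + 16 = 147
RR2 = 52 / 147 = 0.3537
Denom = 47 + 5 + 36 + 35 + 8 = 131
RR6 = 52 / 131 = 0.3969
Difference = 39.69 − 35.37 = 4.32 percentage points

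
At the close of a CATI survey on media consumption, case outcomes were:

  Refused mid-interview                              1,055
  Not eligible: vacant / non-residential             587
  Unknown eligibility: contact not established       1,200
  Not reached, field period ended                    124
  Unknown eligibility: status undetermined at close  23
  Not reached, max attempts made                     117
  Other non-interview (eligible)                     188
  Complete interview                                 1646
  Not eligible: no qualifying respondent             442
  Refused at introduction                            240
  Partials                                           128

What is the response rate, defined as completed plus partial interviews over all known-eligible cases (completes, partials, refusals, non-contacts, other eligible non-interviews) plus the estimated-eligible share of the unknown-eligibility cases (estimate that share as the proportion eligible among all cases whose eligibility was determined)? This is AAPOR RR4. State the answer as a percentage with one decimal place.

39.9%

Declined to participate = 240 + 1055 = 1295
No answer / not reached = 124 + 117 = 241
Unknown eligibility = 1200 + 23 = 1223
Out of scope = 442 + 587 = 1029
Top: 1646 + 128 = 1774
Known eligible: 1646 + 128 + 1295 + 241 + 188 = 3498
e = 3498 / (3498 + 1029) = 3498 / 4527 = 0.7727
Estimated eligible among unknowns: 0.7727 × 1223 = 945.01
Base: 3498 + 945.01 = 4443.01
RR4 = 1774 / 4443.01 = 0.3993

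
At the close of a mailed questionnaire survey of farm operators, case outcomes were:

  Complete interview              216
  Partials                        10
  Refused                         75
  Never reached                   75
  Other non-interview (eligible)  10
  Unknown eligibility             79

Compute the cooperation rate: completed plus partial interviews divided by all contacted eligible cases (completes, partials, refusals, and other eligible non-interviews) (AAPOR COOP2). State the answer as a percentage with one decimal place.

72.7%

Num → 216 + 10 = 226
Denom → 216 + 10 + 75 + 10 = 311
COOP2 = 226 / 311 = 0.7267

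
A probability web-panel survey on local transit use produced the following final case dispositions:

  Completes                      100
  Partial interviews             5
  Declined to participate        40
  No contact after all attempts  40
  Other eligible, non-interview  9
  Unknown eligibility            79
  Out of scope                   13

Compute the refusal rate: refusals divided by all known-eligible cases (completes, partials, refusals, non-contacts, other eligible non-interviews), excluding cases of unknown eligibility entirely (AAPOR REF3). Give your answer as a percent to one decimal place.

Numerator = 40
Denom = 100 + 5 + 40 + 40 + 9 = 194
REF3 = 40 / 194 = 0.2062

20.6%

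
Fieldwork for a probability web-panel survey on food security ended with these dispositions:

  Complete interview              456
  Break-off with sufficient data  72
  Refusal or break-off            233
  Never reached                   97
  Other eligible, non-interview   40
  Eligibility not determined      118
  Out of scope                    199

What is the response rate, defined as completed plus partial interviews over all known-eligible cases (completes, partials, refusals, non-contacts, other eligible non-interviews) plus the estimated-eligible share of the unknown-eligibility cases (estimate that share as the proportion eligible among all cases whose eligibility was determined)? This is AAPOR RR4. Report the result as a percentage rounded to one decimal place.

53.1%

Numerator: 456 + 72 = 528
Known eligible: 456 + 72 + 233 + 97 + 40 = 898
e = 898 / (898 + 199) = 898 / 1097 = 0.8186
e × U: 0.8186 × 118 = 96.59
Denom: 898 + 96.59 = 994.59
RR4 = 528 / 994.59 = 0.5309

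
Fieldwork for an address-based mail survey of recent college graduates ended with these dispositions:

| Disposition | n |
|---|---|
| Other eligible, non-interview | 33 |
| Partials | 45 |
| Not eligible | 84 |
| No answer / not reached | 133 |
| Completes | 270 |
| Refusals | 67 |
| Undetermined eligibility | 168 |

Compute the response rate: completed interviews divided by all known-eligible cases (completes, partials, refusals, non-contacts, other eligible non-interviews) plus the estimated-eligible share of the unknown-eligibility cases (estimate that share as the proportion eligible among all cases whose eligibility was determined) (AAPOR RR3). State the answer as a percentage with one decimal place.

Top → 270
Known eligible → 270 + 45 + 67 + 133 + 33 = 548
e = 548 / (548 + 84) = 548 / 632 = 0.8671
e × U → 0.8671 × 168 = 145.67
Base → 548 + 145.67 = 693.67
RR3 = 270 / 693.67 = 0.3892

38.9%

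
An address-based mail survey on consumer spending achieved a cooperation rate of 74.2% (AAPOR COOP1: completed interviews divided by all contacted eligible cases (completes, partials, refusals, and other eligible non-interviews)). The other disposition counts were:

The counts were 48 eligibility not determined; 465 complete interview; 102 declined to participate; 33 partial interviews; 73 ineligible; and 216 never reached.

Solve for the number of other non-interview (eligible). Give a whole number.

27

COOP1 = 465 / D = 0.742
D = 465 / 0.742 = 626.7
Remaining denominator categories sum to 600
other non-interview (eligible) = 626.7 − 600 ≈ 27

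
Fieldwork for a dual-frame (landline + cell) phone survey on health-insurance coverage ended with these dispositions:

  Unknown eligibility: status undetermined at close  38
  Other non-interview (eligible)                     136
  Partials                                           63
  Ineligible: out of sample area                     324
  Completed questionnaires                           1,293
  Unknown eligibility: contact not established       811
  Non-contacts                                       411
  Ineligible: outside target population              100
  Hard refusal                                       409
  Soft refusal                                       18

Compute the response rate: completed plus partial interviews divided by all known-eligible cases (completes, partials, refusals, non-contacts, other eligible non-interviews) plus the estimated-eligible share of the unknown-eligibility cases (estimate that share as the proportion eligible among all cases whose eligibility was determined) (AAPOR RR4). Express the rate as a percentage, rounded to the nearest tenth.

44.5%

Declined to participate = 409 + 18 = 427
Unknown eligibility = 811 + 38 = 849
Out of scope = 100 + 324 = 424
Numerator = 1293 + 63 = 1356
Known eligible = 1293 + 63 + 427 + 411 + 136 = 2330
e = 2330 / (2330 + 424) = 2330 / 2754 = 0.8460
Estimated eligible among unknowns = 0.8460 × 849 = 718.25
Base = 2330 + 718.25 = 3048.25
RR4 = 1356 / 3048.25 = 0.4448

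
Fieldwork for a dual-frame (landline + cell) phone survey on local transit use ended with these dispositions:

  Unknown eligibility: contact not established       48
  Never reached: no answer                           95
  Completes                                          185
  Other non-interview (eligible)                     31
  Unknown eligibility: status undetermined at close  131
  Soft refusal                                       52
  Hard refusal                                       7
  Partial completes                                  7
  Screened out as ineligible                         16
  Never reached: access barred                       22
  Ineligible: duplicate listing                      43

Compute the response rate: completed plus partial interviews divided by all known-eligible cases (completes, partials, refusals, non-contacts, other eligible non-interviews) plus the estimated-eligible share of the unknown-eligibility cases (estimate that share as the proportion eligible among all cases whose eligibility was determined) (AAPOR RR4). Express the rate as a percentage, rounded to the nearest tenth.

34.6%

Refused = 7 + 52 = 59
No contact after all attempts = 95 + 22 = 117
Undetermined eligibility = 48 + 131 = 179
Screened out, ineligible = 16 + 43 = 59
Num = 185 + 7 = 192
Determined eligible = 185 + 7 + 59 + 117 + 31 = 399
e = 399 / (399 + 59) = 399 / 458 = 0.8712
Estimated eligible among unknowns = 0.8712 × 179 = 155.94
Base = 399 + 155.94 = 554.94
RR4 = 192 / 554.94 = 0.3460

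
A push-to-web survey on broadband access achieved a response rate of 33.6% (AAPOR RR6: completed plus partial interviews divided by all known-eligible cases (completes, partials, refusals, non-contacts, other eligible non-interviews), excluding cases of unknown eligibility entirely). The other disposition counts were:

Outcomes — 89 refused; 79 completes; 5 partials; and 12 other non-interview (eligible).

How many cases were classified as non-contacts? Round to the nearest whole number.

65

Num: 79 + 5 = 84
RR6 = 84 / D = 0.336
D = 84 / 0.336 = 250.0
Other denominator terms total 185
non-contacts = 250.0 − 185 ≈ 65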